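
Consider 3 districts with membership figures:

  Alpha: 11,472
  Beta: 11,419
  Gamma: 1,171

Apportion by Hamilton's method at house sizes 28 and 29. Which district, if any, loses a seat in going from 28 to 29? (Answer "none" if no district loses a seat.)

At 28 seats: Alpha 13, Beta 13, Gamma 2.
At 29 seats: Alpha 14, Beta 14, Gamma 1.
Gamma drops from 2 to 1.

Gamma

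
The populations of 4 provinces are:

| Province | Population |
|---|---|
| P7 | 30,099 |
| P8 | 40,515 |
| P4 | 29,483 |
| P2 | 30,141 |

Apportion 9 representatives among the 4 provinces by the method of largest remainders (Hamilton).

P7=2, P8=3, P4=2, P2=2

The standard divisor is 130238/9 ≈ 14470.889.
Standard quotas: P7 2.0800, P8 2.7998, P4 2.0374, P2 2.0829.
Lower quotas: P7 2, P8 2, P4 2, P2 2 (sum 8, leaving 1 seat).
Remainders in descending order: P8 0.7998, P2 0.0829, P7 0.0800, P4 0.0374.
The surplus seat goes to P8.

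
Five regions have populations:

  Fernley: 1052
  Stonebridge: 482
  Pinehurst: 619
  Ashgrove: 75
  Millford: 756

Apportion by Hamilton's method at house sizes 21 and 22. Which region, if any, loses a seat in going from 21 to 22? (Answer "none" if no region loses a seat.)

At 21 seats: Fernley 8, Stonebridge 3, Pinehurst 4, Ashgrove 1, Millford 5.
At 22 seats: Fernley 8, Stonebridge 3, Pinehurst 5, Ashgrove 0, Millford 6.
Ashgrove drops from 1 to 0.

Ashgrove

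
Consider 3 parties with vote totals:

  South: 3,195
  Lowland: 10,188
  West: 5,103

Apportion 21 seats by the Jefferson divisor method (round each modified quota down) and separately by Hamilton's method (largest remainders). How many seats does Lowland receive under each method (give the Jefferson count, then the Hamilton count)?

12 and 11

Jefferson: South 3, Lowland 12, West 6.
Hamilton: South 4, Lowland 11, West 6.
Lowland gets 12 under Jefferson and 11 under Hamilton.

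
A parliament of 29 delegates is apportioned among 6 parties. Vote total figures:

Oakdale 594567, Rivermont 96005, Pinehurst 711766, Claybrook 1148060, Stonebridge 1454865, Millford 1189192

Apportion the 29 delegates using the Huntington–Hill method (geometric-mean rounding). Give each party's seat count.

With divisor 180323: modified quotas Oakdale 3.297, Rivermont 0.532, Pinehurst 3.947, Claybrook 6.367, Stonebridge 8.068, Millford 6.595.
Geometric-mean thresholds: Oakdale √(3·4)=3.464, Rivermont (min 1), Pinehurst √(3·4)=3.464, Claybrook √(6·7)=6.481, Stonebridge √(8·9)=8.485, Millford √(6·7)=6.481.
Each quota rounded against its threshold gives Oakdale 3, Rivermont 1, Pinehurst 4, Claybrook 6, Stonebridge 8, Millford 7 (total 29).

Oakdale: 3, Rivermont: 1, Pinehurst: 4, Claybrook: 6, Stonebridge: 8, Millford: 7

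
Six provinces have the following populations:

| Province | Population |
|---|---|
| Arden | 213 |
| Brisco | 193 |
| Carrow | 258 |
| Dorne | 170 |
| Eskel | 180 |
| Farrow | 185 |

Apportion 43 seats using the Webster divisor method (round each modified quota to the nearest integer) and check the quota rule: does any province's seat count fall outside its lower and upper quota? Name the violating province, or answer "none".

Standard quotas: Arden 7.639, Brisco 6.922, Carrow 9.253, Dorne 6.097, Eskel 6.455, Farrow 6.635.
Webster allocation: Arden 8, Brisco 7, Carrow 9, Dorne 6, Eskel 6, Farrow 7.
Every allocation lies between the lower and upper quota.

none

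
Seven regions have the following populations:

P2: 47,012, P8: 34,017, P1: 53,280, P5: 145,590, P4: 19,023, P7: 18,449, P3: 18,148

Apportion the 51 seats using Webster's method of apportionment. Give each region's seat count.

Standard divisor 335519/51 ≈ 6578.804; standard quotas: P2 7.146, P8 5.171, P1 8.099, P5 22.130, P4 2.892, P7 2.804, P3 2.759.
Rounding to the nearest integer gives P2 7, P8 5, P1 8, P5 22, P4 3, P7 3, P3 3 — total 51, matching the house size, so no adjustment is needed.

P2 7, P8 5, P1 8, P5 22, P4 3, P7 3, P3 3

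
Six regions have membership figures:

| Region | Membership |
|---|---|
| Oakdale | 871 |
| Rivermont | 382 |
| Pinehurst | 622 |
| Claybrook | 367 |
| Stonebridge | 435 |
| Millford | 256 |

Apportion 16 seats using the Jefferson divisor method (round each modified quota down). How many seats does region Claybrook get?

2

Standard divisor 2933/16 ≈ 183.312; standard quotas: Oakdale 4.751, Rivermont 2.084, Pinehurst 3.393, Claybrook 2.002, Stonebridge 2.373, Millford 1.397.
Rounding down gives 4, 2, 3, 2, 2, 1 = 14 seats, so the divisor must be adjusted.
With modified divisor 150: modified quotas Oakdale 5.807, Rivermont 2.547, Pinehurst 4.147, Claybrook 2.447, Stonebridge 2.900, Millford 1.707.
Rounding down: Oakdale 5, Rivermont 2, Pinehurst 4, Claybrook 2, Stonebridge 2, Millford 1 (total 16).
Claybrook receives 2.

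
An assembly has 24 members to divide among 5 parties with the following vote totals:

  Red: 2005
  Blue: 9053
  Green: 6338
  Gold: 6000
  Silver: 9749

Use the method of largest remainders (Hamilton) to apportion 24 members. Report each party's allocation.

The standard divisor is 33145/24 ≈ 1381.042.
Standard quotas: Red 1.4518, Blue 6.5552, Green 4.5893, Gold 4.3445, Silver 7.0592.
Lower quotas: Red 1, Blue 6, Green 4, Gold 4, Silver 7 (sum 22, leaving 2 seats).
Remainders in descending order: Green 0.5893, Blue 0.5552, Red 0.4518, Gold 0.3445, Silver 0.0592.
Largest remainders: Green, Blue receive the extra seats.

Red: 1, Blue: 7, Green: 5, Gold: 4, Silver: 7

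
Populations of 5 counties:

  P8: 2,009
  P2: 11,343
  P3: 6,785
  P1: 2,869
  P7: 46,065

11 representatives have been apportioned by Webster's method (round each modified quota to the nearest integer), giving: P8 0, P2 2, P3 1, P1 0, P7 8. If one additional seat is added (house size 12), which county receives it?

P1

Priority for the next seat is population ÷ (current seats + 0.5).
Priorities: P8 4018.000, P2 4537.200, P3 4523.333, P1 5738.000, P7 5419.412.
Highest priority: P1.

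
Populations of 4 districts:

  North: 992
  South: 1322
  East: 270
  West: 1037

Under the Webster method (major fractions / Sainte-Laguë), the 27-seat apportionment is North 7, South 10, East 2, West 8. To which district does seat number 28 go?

Priority for the next seat is population ÷ (current seats + 0.5).
Priorities: North 132.267, South 125.905, East 108.000, West 122.000.
Highest priority: North.

North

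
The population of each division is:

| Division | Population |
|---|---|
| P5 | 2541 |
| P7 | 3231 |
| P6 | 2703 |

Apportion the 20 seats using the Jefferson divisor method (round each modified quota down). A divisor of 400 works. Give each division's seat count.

With modified divisor 400: modified quotas P5 6.353, P7 8.078, P6 6.758.
Rounding down: P5 6, P7 8, P6 6 (total 20).

P5 6, P7 8, P6 6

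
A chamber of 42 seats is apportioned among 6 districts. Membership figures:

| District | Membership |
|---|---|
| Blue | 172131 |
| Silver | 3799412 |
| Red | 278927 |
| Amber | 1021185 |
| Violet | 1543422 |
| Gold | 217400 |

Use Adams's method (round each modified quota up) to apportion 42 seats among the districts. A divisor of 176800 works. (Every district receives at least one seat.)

With modified divisor 176800: modified quotas Blue 0.974, Silver 21.490, Red 1.578, Amber 5.776, Violet 8.730, Gold 1.230.
Rounding up: Blue 1, Silver 22, Red 2, Amber 6, Violet 9, Gold 2 (total 42).

Blue=1; Silver=22; Red=2; Amber=6; Violet=9; Gold=2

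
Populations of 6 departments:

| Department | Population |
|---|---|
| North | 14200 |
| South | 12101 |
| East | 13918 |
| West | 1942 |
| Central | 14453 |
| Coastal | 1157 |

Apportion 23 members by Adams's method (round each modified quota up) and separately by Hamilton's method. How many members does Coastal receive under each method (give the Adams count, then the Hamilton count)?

1 and 0

Adams: North 5, South 5, East 5, West 1, Central 6, Coastal 1.
Hamilton: North 6, South 5, East 5, West 1, Central 6, Coastal 0.
Coastal gets 1 under Adams and 0 under Hamilton.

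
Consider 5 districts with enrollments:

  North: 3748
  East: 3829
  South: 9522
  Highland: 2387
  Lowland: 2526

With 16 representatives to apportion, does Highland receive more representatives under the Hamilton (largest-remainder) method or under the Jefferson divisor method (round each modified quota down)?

Hamilton

Hamilton: North 2, East 3, South 7, Highland 2, Lowland 2.
Jefferson: North 3, East 3, South 7, Highland 1, Lowland 2.
Highland gets 2 under Hamilton and 1 under Jefferson.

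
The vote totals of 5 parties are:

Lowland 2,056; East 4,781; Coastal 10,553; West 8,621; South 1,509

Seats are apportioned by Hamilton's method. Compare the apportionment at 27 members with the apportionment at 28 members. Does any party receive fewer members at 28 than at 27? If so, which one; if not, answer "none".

At 27 seats: Lowland 2, East 5, Coastal 10, West 8, South 2.
At 28 seats: Lowland 2, East 5, Coastal 11, West 9, South 1.
South drops from 2 to 1.

South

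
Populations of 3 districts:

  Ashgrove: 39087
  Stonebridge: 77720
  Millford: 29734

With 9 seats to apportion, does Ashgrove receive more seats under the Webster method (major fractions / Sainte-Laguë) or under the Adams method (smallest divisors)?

Webster: Ashgrove 2, Stonebridge 5, Millford 2.
Adams: Ashgrove 3, Stonebridge 4, Millford 2.
Ashgrove gets 2 under Webster and 3 under Adams.

Adams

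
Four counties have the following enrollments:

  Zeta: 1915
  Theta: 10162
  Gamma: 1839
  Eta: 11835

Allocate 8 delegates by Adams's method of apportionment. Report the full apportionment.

Standard divisor 25751/8 ≈ 3218.875; standard quotas: Zeta 0.595, Theta 3.157, Gamma 0.571, Eta 3.677.
Rounding up gives 1, 4, 1, 4 = 10 seats, so the divisor must be adjusted.
With modified divisor 4500: modified quotas Zeta 0.426, Theta 2.258, Gamma 0.409, Eta 2.630.
Rounding up: Zeta 1, Theta 3, Gamma 1, Eta 3 (total 8).

Zeta 1, Theta 3, Gamma 1, Eta 3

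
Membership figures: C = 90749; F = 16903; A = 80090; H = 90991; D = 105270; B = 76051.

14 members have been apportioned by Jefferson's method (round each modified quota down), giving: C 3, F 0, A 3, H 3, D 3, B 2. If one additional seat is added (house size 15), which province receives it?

D

Priority for the next seat is population ÷ (current seats + 1).
Priorities: C 22687.250, F 16903.000, A 20022.500, H 22747.750, D 26317.500, B 25350.333.
Highest priority: D.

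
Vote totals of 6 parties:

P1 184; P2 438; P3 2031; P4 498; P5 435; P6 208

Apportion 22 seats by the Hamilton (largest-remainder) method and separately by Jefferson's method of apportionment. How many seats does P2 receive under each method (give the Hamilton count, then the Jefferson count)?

Hamilton: P1 1, P2 3, P3 12, P4 3, P5 2, P6 1.
Jefferson: P1 1, P2 2, P3 13, P4 3, P5 2, P6 1.
P2 gets 3 under Hamilton and 2 under Jefferson.

3 and 2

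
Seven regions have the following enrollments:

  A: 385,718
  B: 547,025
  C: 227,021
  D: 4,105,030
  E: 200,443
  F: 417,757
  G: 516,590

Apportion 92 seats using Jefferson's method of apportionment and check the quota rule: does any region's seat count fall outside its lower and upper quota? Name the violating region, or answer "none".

D

Standard quotas: A 5.545, B 7.864, C 3.264, D 59.014, E 2.882, F 6.006, G 7.426.
Jefferson allocation: A 5, B 8, C 3, D 61, E 2, F 6, G 7.
D has quota 59.014 (lower 59, upper 60) but receives 61 — outside the quota interval.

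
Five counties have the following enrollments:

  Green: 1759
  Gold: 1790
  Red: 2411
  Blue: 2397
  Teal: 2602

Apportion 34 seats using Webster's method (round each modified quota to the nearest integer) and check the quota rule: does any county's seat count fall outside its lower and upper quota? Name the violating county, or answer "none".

Standard quotas: Green 5.457, Gold 5.553, Red 7.480, Blue 7.437, Teal 8.073.
Webster allocation: Green 5, Gold 6, Red 8, Blue 7, Teal 8.
Every allocation lies between the lower and upper quota.

none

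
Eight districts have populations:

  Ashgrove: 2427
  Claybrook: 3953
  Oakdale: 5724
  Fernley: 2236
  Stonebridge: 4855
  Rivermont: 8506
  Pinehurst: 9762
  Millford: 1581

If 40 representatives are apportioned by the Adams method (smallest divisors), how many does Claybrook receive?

Standard divisor 39044/40 ≈ 976.1; standard quotas: Ashgrove 2.486, Claybrook 4.050, Oakdale 5.864, Fernley 2.291, Stonebridge 4.974, Rivermont 8.714, Pinehurst 10.001, Millford 1.620.
Rounding up gives 3, 5, 6, 3, 5, 9, 11, 2 = 44 seats, so the divisor must be adjusted.
With modified divisor 1100: modified quotas Ashgrove 2.206, Claybrook 3.594, Oakdale 5.204, Fernley 2.033, Stonebridge 4.414, Rivermont 7.733, Pinehurst 8.875, Millford 1.437.
Rounding up: Ashgrove 3, Claybrook 4, Oakdale 6, Fernley 3, Stonebridge 5, Rivermont 8, Pinehurst 9, Millford 2 (total 40).
Claybrook receives 4.

4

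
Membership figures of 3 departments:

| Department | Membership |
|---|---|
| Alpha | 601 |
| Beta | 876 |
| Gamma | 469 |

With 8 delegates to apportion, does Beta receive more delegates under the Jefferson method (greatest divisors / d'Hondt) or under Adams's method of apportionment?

Jefferson

Jefferson: Alpha 2, Beta 4, Gamma 2.
Adams: Alpha 3, Beta 3, Gamma 2.
Beta gets 4 under Jefferson and 3 under Adams.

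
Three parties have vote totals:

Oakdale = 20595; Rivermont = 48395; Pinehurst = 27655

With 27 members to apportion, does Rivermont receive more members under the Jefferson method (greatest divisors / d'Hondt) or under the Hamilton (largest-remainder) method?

Jefferson: Oakdale 5, Rivermont 14, Pinehurst 8.
Hamilton: Oakdale 6, Rivermont 13, Pinehurst 8.
Rivermont gets 14 under Jefferson and 13 under Hamilton.

Jefferson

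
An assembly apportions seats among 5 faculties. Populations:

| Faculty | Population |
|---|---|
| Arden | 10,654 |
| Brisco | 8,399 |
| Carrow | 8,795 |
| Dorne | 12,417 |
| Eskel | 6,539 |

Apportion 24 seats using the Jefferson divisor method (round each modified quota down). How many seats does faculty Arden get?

Standard divisor 46804/24 ≈ 1950.167; standard quotas: Arden 5.463, Brisco 4.307, Carrow 4.510, Dorne 6.367, Eskel 3.353.
Rounding down gives 5, 4, 4, 6, 3 = 22 seats, so the divisor must be adjusted.
With modified divisor 1766.4: modified quotas Arden 6.031, Brisco 4.755, Carrow 4.979, Dorne 7.030, Eskel 3.702.
Rounding down: Arden 6, Brisco 4, Carrow 4, Dorne 7, Eskel 3 (total 24).
Arden receives 6.

6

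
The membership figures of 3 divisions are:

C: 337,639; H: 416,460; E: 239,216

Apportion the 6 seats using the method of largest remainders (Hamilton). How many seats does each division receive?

Total 993315; standard divisor 993315/6 ≈ 165552.5.
Standard quotas: C 2.0395, H 2.5156, E 1.4450.
Lower quotas: C 2, H 2, E 1 (sum 5, leaving 1 seat).
Remainders in descending order: H 0.5156, E 0.4450, C 0.0395.
Largest remainder: H receives the extra seat.

C 2, H 3, E 1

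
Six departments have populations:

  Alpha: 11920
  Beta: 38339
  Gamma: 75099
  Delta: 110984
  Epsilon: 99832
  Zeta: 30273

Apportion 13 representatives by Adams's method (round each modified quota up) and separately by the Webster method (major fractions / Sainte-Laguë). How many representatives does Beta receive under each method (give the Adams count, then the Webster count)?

2 and 1

Adams: Alpha 1, Beta 2, Gamma 3, Delta 3, Epsilon 3, Zeta 1.
Webster: Alpha 0, Beta 1, Gamma 3, Delta 4, Epsilon 4, Zeta 1.
Beta gets 2 under Adams and 1 under Webster.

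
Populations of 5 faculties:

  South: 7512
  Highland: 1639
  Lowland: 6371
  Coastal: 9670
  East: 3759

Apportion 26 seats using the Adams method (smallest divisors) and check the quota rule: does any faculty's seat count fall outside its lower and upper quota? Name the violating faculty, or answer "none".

Standard quotas: South 6.746, Highland 1.472, Lowland 5.722, Coastal 8.684, East 3.376.
Adams allocation: South 6, Highland 2, Lowland 6, Coastal 8, East 4.
Every allocation lies between the lower and upper quota.

none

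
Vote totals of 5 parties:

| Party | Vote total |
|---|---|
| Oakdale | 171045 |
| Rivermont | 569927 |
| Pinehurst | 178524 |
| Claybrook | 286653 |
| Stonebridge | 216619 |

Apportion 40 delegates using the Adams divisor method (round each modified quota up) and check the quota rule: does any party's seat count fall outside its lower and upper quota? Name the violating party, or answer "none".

Standard quotas: Oakdale 4.809, Rivermont 16.023, Pinehurst 5.019, Claybrook 8.059, Stonebridge 6.090.
Adams allocation: Oakdale 5, Rivermont 16, Pinehurst 5, Claybrook 8, Stonebridge 6.
Every allocation lies between the lower and upper quota.

none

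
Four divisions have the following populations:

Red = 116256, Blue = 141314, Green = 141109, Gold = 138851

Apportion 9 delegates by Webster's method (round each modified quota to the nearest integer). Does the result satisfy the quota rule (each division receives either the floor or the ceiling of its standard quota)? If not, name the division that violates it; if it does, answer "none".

Standard quotas: Red 1.947, Blue 2.366, Green 2.363, Gold 2.325.
Webster allocation: Red 2, Blue 3, Green 2, Gold 2.
Every allocation lies between the lower and upper quota.

none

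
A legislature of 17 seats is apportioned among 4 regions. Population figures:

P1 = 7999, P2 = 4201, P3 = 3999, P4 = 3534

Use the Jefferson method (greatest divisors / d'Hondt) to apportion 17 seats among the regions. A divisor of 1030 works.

P1=7, P2=4, P3=3, P4=3

With modified divisor 1030: modified quotas P1 7.766, P2 4.079, P3 3.883, P4 3.431.
Rounding down: P1 7, P2 4, P3 3, P4 3 (total 17).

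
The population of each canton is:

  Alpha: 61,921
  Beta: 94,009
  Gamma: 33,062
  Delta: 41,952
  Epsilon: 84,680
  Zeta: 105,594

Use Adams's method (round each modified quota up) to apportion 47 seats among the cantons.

Standard divisor 421218/47 ≈ 8962.085; standard quotas: Alpha 6.909, Beta 10.490, Gamma 3.689, Delta 4.681, Epsilon 9.449, Zeta 11.782.
Rounding up gives 7, 11, 4, 5, 10, 12 = 49 seats, so the divisor must be adjusted.
With modified divisor 9500: modified quotas Alpha 6.518, Beta 9.896, Gamma 3.480, Delta 4.416, Epsilon 8.914, Zeta 11.115.
Rounding up: Alpha 7, Beta 10, Gamma 4, Delta 5, Epsilon 9, Zeta 12 (total 47).

Alpha: 7; Beta: 10; Gamma: 4; Delta: 5; Epsilon: 9; Zeta: 12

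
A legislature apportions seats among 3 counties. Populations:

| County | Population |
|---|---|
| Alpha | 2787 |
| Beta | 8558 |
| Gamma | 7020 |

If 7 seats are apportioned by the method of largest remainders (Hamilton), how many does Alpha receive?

Standard divisor: 18365 ÷ 7 ≈ 2623.571.
Standard quotas: Alpha 1.0623, Beta 3.2620, Gamma 2.6757.
Lower quotas: Alpha 1, Beta 3, Gamma 2 (sum 6, leaving 1 seat).
Remainders in descending order: Gamma 0.6757, Beta 0.2620, Alpha 0.0623.
The surplus seat goes to Gamma.
Alpha receives 1.

1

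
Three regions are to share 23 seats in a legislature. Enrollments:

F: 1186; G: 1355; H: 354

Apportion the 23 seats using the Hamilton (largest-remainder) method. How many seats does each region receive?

Total 2895; standard divisor 2895/23 ≈ 125.87.
Standard quotas: F 9.422, G 10.765, H 2.812.
Lower quotas: F 9, G 10, H 2 (sum 21, leaving 2 seats).
Remainders in descending order: H 0.812, G 0.765, F 0.422.
The surplus seats go to H, G.

F: 9; G: 11; H: 3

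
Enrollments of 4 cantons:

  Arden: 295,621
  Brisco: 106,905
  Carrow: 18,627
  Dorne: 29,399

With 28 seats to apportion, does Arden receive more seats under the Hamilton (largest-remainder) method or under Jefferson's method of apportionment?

Hamilton: Arden 18, Brisco 7, Carrow 1, Dorne 2.
Jefferson: Arden 19, Brisco 7, Carrow 1, Dorne 1.
Arden gets 18 under Hamilton and 19 under Jefferson.

Jefferson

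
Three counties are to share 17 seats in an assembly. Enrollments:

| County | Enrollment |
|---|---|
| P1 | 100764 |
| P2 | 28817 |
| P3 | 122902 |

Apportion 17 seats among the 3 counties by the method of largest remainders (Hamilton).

P1=7, P2=2, P3=8

Standard divisor: 252483 ÷ 17 ≈ 14851.941.
Standard quotas: P1 6.7846, P2 1.9403, P3 8.2751.
Lower quotas: P1 6, P2 1, P3 8 (sum 15, leaving 2 seats).
Remainders in descending order: P2 0.9403, P1 0.7846, P3 0.2751.
The surplus seats go to P2, P1.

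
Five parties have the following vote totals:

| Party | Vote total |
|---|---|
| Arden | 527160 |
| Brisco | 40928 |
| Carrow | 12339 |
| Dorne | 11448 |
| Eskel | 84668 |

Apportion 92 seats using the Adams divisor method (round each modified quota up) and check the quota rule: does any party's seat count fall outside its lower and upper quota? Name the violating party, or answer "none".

Arden

Standard quotas: Arden 71.686, Brisco 5.566, Carrow 1.678, Dorne 1.557, Eskel 11.514.
Adams allocation: Arden 70, Brisco 6, Carrow 2, Dorne 2, Eskel 12.
Arden has quota 71.686 (lower 71, upper 72) but receives 70 — outside the quota interval.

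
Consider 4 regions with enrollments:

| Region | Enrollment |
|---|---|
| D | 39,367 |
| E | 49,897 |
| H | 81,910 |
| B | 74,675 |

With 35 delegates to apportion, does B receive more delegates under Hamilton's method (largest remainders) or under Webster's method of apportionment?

Hamilton: D 5, E 7, H 12, B 11.
Webster: D 6, E 7, H 12, B 10.
B gets 11 under Hamilton and 10 under Webster.

Hamilton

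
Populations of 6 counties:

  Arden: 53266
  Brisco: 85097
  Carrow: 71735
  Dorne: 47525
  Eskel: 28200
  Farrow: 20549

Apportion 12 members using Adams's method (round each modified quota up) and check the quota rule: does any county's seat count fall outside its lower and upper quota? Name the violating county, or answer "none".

none

Standard quotas: Arden 2.086, Brisco 3.333, Carrow 2.810, Dorne 1.861, Eskel 1.105, Farrow 0.805.
Adams allocation: Arden 2, Brisco 3, Carrow 3, Dorne 2, Eskel 1, Farrow 1.
Every allocation lies between the lower and upper quota.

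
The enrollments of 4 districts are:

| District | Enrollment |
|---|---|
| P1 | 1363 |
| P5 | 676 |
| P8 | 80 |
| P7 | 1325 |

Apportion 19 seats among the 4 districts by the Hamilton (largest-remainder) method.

The standard divisor is 3444/19 ≈ 181.263.
Standard quotas: P1 7.519, P5 3.729, P8 0.441, P7 7.310.
Lower quotas: P1 7, P5 3, P8 0, P7 7 (sum 17, leaving 2 seats).
Remainders in descending order: P5 0.729, P1 0.519, P8 0.441, P7 0.310.
The surplus seats go to P5, P1.

P1 8, P5 4, P8 0, P7 7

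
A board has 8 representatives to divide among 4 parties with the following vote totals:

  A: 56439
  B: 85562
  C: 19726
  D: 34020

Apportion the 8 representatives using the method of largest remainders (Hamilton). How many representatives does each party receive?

Total 195747; standard divisor 195747/8 ≈ 24468.375.
Standard quotas: A 2.3066, B 3.4968, C 0.8062, D 1.3904.
Lower quotas: A 2, B 3, C 0, D 1 (sum 6, leaving 2 seats).
Remainders in descending order: C 0.8062, B 0.4968, D 0.3904, A 0.3066.
Largest remainders: C, B receive the extra seats.

A 2, B 4, C 1, D 1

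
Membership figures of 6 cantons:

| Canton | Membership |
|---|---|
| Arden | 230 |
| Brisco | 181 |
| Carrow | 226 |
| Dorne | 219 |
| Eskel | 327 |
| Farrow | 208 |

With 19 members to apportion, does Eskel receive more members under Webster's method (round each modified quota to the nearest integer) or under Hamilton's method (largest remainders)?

Webster: Arden 3, Brisco 2, Carrow 3, Dorne 3, Eskel 5, Farrow 3.
Hamilton: Arden 3, Brisco 3, Carrow 3, Dorne 3, Eskel 4, Farrow 3.
Eskel gets 5 under Webster and 4 under Hamilton.

Webster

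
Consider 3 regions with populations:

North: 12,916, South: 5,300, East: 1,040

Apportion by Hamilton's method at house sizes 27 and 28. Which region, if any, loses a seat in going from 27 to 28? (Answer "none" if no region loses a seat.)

East

At 27 seats: North 18, South 7, East 2.
At 28 seats: North 19, South 8, East 1.
East drops from 2 to 1.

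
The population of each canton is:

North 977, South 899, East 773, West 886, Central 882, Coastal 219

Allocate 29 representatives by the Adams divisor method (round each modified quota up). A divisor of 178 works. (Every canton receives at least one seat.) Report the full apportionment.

With modified divisor 178: modified quotas North 5.489, South 5.051, East 4.343, West 4.978, Central 4.955, Coastal 1.230.
Rounding up: North 6, South 6, East 5, West 5, Central 5, Coastal 2 (total 29).

North 6, South 6, East 5, West 5, Central 5, Coastal 2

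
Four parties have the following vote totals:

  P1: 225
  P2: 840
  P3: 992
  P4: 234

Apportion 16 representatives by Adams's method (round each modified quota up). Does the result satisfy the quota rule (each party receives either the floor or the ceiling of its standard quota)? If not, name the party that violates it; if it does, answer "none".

none

Standard quotas: P1 1.571, P2 5.866, P3 6.928, P4 1.634.
Adams allocation: P1 2, P2 6, P3 6, P4 2.
Every allocation lies between the lower and upper quota.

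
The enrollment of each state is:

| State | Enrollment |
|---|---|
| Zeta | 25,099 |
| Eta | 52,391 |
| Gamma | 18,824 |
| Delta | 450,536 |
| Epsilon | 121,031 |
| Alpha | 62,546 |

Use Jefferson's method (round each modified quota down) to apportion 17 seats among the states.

Standard divisor 730427/17 ≈ 42966.294; standard quotas: Zeta 0.584, Eta 1.219, Gamma 0.438, Delta 10.486, Epsilon 2.817, Alpha 1.456.
Rounding down gives 0, 1, 0, 10, 2, 1 = 14 seats, so the divisor must be adjusted.
With modified divisor 36100: modified quotas Zeta 0.695, Eta 1.451, Gamma 0.521, Delta 12.480, Epsilon 3.353, Alpha 1.733.
Rounding down: Zeta 0, Eta 1, Gamma 0, Delta 12, Epsilon 3, Alpha 1 (total 17).

Zeta 0; Eta 1; Gamma 0; Delta 12; Epsilon 3; Alpha 1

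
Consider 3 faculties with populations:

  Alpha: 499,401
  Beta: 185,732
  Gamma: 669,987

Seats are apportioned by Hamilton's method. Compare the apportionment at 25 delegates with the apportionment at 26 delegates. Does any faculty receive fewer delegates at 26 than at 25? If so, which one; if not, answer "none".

Beta

At 25 seats: Alpha 9, Beta 4, Gamma 12.
At 26 seats: Alpha 10, Beta 3, Gamma 13.
Beta drops from 4 to 3.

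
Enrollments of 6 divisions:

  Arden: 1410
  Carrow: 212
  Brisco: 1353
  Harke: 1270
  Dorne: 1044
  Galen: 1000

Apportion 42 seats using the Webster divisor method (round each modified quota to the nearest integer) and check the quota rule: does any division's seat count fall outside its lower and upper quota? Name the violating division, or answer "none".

none

Standard quotas: Arden 9.416, Carrow 1.416, Brisco 9.036, Harke 8.481, Dorne 6.972, Galen 6.678.
Webster allocation: Arden 9, Carrow 1, Brisco 9, Harke 9, Dorne 7, Galen 7.
Every allocation lies between the lower and upper quota.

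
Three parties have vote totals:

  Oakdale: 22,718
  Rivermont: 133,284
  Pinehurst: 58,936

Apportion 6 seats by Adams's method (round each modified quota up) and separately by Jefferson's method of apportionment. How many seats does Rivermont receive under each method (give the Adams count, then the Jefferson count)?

3 and 4

Adams: Oakdale 1, Rivermont 3, Pinehurst 2.
Jefferson: Oakdale 0, Rivermont 4, Pinehurst 2.
Rivermont gets 3 under Adams and 4 under Jefferson.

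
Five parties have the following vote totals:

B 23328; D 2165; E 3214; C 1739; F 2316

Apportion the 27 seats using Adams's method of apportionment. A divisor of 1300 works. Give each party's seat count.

With modified divisor 1300: modified quotas B 17.945, D 1.665, E 2.472, C 1.338, F 1.782.
Rounding up: B 18, D 2, E 3, C 2, F 2 (total 27).

B=18; D=2; E=3; C=2; F=2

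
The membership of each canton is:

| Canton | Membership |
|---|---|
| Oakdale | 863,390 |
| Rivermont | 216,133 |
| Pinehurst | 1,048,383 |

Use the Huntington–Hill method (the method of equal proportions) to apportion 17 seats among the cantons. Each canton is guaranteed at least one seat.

With divisor 128389: modified quotas Oakdale 6.725, Rivermont 1.683, Pinehurst 8.166.
Geometric-mean thresholds: Oakdale √(6·7)=6.481, Rivermont √(1·2)=1.414, Pinehurst √(8·9)=8.485.
Each quota rounded against its threshold gives Oakdale 7, Rivermont 2, Pinehurst 8 (total 17).

Oakdale 7, Rivermont 2, Pinehurst 8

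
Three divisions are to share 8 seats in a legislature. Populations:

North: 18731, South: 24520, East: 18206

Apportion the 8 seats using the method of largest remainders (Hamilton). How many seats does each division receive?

The standard divisor is 61457/8 ≈ 7682.125.
Standard quotas: North 2.4383, South 3.1918, East 2.3699.
Lower quotas: North 2, South 3, East 2 (sum 7, leaving 1 seat).
Remainders in descending order: North 0.4383, East 0.3699, South 0.1918.
The surplus seat goes to North.

North 3, South 3, East 2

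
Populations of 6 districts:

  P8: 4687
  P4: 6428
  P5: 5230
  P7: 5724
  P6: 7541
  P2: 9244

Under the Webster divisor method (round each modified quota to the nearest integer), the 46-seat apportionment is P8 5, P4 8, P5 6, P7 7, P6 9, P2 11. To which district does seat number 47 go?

P8

Priority for the next seat is population ÷ (current seats + 0.5).
Priorities: P8 852.182, P4 756.235, P5 804.615, P7 763.200, P6 793.789, P2 803.826.
Highest priority: P8.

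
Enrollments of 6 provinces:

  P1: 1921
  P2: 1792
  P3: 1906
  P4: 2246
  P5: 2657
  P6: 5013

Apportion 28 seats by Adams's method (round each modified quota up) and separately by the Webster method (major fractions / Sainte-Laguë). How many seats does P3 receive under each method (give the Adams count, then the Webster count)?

Adams: P1 4, P2 3, P3 4, P4 4, P5 5, P6 8.
Webster: P1 4, P2 3, P3 3, P4 4, P5 5, P6 9.
P3 gets 4 under Adams and 3 under Webster.

4 and 3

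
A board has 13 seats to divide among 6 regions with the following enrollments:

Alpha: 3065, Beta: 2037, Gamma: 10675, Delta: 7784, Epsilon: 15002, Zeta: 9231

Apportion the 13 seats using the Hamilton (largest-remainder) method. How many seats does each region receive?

Alpha 1, Beta 1, Gamma 3, Delta 2, Epsilon 4, Zeta 2

The standard divisor is 47794/13 ≈ 3676.462.
Standard quotas: Alpha 0.8337, Beta 0.5541, Gamma 2.9036, Delta 2.1173, Epsilon 4.0806, Zeta 2.5108.
Lower quotas: Alpha 0, Beta 0, Gamma 2, Delta 2, Epsilon 4, Zeta 2 (sum 10, leaving 3 seats).
Remainders in descending order: Gamma 0.9036, Alpha 0.8337, Beta 0.5541, Zeta 0.5108, Delta 0.1173, Epsilon 0.0806.
Largest remainders: Gamma, Alpha, Beta receive the extra seats.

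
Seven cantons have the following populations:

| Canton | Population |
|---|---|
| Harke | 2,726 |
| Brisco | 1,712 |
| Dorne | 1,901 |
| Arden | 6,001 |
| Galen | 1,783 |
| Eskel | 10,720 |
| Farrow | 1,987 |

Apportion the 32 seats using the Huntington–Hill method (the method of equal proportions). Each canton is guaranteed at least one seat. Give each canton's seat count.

With divisor 807: modified quotas Harke 3.378, Brisco 2.121, Dorne 2.356, Arden 7.436, Galen 2.209, Eskel 13.284, Farrow 2.462.
Geometric-mean thresholds: Harke √(3·4)=3.464, Brisco √(2·3)=2.449, Dorne √(2·3)=2.449, Arden √(7·8)=7.483, Galen √(2·3)=2.449, Eskel √(13·14)=13.491, Farrow √(2·3)=2.449.
Each quota rounded against its threshold gives Harke 3, Brisco 2, Dorne 2, Arden 7, Galen 2, Eskel 13, Farrow 3 (total 32).

Harke=3; Brisco=2; Dorne=2; Arden=7; Galen=2; Eskel=13; Farrow=3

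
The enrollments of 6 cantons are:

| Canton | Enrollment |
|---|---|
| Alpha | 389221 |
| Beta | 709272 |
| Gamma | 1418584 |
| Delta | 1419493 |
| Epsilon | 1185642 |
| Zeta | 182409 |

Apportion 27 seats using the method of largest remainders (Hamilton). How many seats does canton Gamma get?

Standard divisor: 5304621 ÷ 27 ≈ 196467.444.
Standard quotas: Alpha 1.9811, Beta 3.6101, Gamma 7.2205, Delta 7.2251, Epsilon 6.0348, Zeta 0.9284.
Lower quotas: Alpha 1, Beta 3, Gamma 7, Delta 7, Epsilon 6, Zeta 0 (sum 24, leaving 3 seats).
Remainders in descending order: Alpha 0.9811, Zeta 0.9284, Beta 0.6101, Delta 0.2251, Gamma 0.2205, Epsilon 0.0348.
The surplus seats go to Alpha, Zeta, Beta.
Gamma receives 7.

7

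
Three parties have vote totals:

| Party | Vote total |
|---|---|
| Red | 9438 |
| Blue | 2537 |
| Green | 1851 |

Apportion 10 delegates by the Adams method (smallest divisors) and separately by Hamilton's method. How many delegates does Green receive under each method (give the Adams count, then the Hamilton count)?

Adams: Red 6, Blue 2, Green 2.
Hamilton: Red 7, Blue 2, Green 1.
Green gets 2 under Adams and 1 under Hamilton.

2 and 1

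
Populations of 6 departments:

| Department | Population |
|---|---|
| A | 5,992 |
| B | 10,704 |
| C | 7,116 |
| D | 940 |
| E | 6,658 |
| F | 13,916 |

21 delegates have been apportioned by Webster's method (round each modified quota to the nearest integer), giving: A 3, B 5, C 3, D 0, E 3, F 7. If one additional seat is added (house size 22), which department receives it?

C

Priority for the next seat is population ÷ (current seats + 0.5).
Priorities: A 1712.000, B 1946.182, C 2033.143, D 1880.000, E 1902.286, F 1855.467.
Highest priority: C.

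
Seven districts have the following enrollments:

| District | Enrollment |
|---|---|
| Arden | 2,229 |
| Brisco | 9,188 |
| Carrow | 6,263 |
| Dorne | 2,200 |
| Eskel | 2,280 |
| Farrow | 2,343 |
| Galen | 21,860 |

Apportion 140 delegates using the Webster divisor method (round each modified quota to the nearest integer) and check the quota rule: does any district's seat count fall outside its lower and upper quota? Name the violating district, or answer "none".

Standard quotas: Arden 6.731, Brisco 27.745, Carrow 18.912, Dorne 6.643, Eskel 6.885, Farrow 7.075, Galen 66.010.
Webster allocation: Arden 7, Brisco 28, Carrow 19, Dorne 7, Eskel 7, Farrow 7, Galen 65.
Galen has quota 66.010 (lower 66, upper 67) but receives 65 — outside the quota interval.

Galen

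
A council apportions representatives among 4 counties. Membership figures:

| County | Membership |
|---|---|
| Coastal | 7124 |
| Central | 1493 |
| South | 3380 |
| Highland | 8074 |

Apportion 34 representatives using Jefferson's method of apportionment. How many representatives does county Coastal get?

12

Standard divisor 20071/34 ≈ 590.324; standard quotas: Coastal 12.068, Central 2.529, South 5.726, Highland 13.677.
Rounding down gives 12, 2, 5, 13 = 32 seats, so the divisor must be adjusted.
With modified divisor 560: modified quotas Coastal 12.721, Central 2.666, South 6.036, Highland 14.418.
Rounding down: Coastal 12, Central 2, South 6, Highland 14 (total 34).
Coastal receives 12.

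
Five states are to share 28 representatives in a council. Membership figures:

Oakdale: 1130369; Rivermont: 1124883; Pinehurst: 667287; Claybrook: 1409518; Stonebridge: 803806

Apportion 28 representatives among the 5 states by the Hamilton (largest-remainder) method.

Standard divisor: 5135863 ÷ 28 ≈ 183423.679.
Standard quotas: Oakdale 6.1626, Rivermont 6.1327, Pinehurst 3.6380, Claybrook 7.6845, Stonebridge 4.3822.
Lower quotas: Oakdale 6, Rivermont 6, Pinehurst 3, Claybrook 7, Stonebridge 4 (sum 26, leaving 2 seats).
Remainders in descending order: Claybrook 0.6845, Pinehurst 0.6380, Stonebridge 0.3822, Oakdale 0.1626, Rivermont 0.1327.
The surplus seats go to Claybrook, Pinehurst.

Oakdale 6, Rivermont 6, Pinehurst 4, Claybrook 8, Stonebridge 4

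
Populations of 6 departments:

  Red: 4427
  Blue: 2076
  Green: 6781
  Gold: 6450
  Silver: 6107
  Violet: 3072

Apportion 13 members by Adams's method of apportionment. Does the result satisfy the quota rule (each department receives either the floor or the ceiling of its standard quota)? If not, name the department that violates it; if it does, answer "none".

Standard quotas: Red 1.990, Blue 0.933, Green 3.049, Gold 2.900, Silver 2.746, Violet 1.381.
Adams allocation: Red 2, Blue 1, Green 3, Gold 3, Silver 2, Violet 2.
Every allocation lies between the lower and upper quota.

none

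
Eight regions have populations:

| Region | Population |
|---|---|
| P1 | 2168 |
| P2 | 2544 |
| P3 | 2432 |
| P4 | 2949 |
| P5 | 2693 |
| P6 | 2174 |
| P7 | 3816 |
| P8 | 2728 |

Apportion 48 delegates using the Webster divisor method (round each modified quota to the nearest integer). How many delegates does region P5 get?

6

Standard divisor 21504/48 ≈ 448; standard quotas: P1 4.839, P2 5.679, P3 5.429, P4 6.583, P5 6.011, P6 4.853, P7 8.518, P8 6.089.
Rounding to the nearest integer gives 5, 6, 5, 7, 6, 5, 9, 6 = 49 seats, so the divisor must be adjusted.
With modified divisor 451: modified quotas P1 4.807, P2 5.641, P3 5.392, P4 6.539, P5 5.971, P6 4.820, P7 8.461, P8 6.049.
Rounding to the nearest integer: P1 5, P2 6, P3 5, P4 7, P5 6, P6 5, P7 8, P8 6 (total 48).
P5 receives 6.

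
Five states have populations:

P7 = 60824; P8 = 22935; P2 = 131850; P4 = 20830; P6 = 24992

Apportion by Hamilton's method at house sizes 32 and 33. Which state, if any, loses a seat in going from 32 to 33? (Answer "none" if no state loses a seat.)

At 32 seats: P7 7, P8 3, P2 16, P4 3, P6 3.
At 33 seats: P7 8, P8 3, P2 17, P4 2, P6 3.
P4 drops from 3 to 2.

P4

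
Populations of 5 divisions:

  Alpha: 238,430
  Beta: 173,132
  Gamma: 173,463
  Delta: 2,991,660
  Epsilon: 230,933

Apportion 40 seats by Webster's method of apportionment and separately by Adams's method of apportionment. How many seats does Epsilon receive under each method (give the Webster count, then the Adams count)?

Webster: Alpha 3, Beta 2, Gamma 2, Delta 31, Epsilon 2.
Adams: Alpha 3, Beta 2, Gamma 2, Delta 30, Epsilon 3.
Epsilon gets 2 under Webster and 3 under Adams.

2 and 3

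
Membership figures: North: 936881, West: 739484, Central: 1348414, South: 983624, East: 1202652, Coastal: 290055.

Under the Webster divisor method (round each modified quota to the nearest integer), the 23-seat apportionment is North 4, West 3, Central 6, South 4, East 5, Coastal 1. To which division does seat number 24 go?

Priority for the next seat is population ÷ (current seats + 0.5).
Priorities: North 208195.778, West 211281.143, Central 207448.308, South 218583.111, East 218664.000, Coastal 193370.000.
Highest priority: East.

East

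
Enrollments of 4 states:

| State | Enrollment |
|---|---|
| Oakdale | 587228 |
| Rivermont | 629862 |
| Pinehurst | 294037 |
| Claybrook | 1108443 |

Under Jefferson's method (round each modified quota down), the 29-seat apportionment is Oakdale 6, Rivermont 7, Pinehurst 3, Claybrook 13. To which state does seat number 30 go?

Priority for the next seat is population ÷ (current seats + 1).
Priorities: Oakdale 83889.714, Rivermont 78732.750, Pinehurst 73509.250, Claybrook 79174.500.
Highest priority: Oakdale.

Oakdale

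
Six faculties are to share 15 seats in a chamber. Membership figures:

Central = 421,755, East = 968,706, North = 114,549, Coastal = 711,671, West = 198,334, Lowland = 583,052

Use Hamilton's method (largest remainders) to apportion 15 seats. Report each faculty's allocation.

Central=2; East=5; North=1; Coastal=3; West=1; Lowland=3

Total 2998067; standard divisor 2998067/15 ≈ 199871.133.
Standard quotas: Central 2.1101, East 4.8467, North 0.5731, Coastal 3.5606, West 0.9923, Lowland 2.9171.
Lower quotas: Central 2, East 4, North 0, Coastal 3, West 0, Lowland 2 (sum 11, leaving 4 seats).
Remainders in descending order: West 0.9923, Lowland 0.9171, East 0.8467, North 0.5731, Coastal 0.5606, Central 0.1101.
Largest remainders: West, Lowland, East, North receive the extra seats.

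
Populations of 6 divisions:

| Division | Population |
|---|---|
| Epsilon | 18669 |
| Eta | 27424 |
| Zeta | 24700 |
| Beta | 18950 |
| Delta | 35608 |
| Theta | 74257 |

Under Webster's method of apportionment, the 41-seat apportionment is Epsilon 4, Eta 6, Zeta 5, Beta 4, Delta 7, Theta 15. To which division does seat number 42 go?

Priority for the next seat is population ÷ (current seats + 0.5).
Priorities: Epsilon 4148.667, Eta 4219.077, Zeta 4490.909, Beta 4211.111, Delta 4747.733, Theta 4790.774.
Highest priority: Theta.

Theta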